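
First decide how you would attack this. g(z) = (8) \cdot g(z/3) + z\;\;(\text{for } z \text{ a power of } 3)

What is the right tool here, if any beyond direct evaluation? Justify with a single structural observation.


Technique: the master substitution — the argument shrinks by the factor 3, so measure the index on a logarithmic scale and the recursion becomes a shift.


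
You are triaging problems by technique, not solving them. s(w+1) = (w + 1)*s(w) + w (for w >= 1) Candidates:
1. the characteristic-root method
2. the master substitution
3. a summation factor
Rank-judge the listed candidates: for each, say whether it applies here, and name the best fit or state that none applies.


Method: a summation factor — an index-dependent multiplier w + 1 rules out characteristic roots; a summation factor converts it to a pure difference.
- the characteristic-root method: the coefficients change with the index, which the root method cannot absorb.
- the master substitution — with no divided-index recursive call, reindexing by powers of a base buys nothing.
- a summation factor — a fit — the right tool for this form.


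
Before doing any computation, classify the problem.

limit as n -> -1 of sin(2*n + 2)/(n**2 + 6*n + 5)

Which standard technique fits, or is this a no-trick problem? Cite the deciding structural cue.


Diagnosis: l'Hôpital's rule (0/0) — the 0/0 form at -1 is the signature situation for l'Hôpital's rule. A local series expansion at the point resolves it as well; the rule is the packaged version of that step.


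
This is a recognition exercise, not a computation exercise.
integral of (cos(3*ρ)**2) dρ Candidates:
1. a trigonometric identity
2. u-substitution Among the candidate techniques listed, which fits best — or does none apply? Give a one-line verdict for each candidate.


Best approach: a trigonometric identity — reduce cos(3*ρ)**2 with the power-reduction formula and the integral becomes first-degree trigonometry.
- a trigonometric identity: yes, a natural case for it.
- u-substitution — no subexpression of the integrand pairs with its own derivative as a factor — individual terms may offer their own substitutions, but any change of variable covering the whole integral would have to be constructed from outside the expression.


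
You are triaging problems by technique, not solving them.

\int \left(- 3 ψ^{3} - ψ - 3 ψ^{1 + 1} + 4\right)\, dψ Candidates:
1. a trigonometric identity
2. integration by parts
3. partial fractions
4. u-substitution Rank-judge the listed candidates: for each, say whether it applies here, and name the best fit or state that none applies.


Technique: no special technique — every term is a constant multiple of a power of ψ; term-wise power-rule integration needs no preliminary transformation.
- a trigonometric identity — there is no trigonometric structure at all — the integrand carries no sine or cosine to rewrite.
- integration by parts: splitting off a factor buys nothing — the integrand integrates directly without parts.
- partial fractions: the expression is not a ratio of polynomials that decomposes further.
- u-substitution — no substitution does more than relabel what direct integration already handles.


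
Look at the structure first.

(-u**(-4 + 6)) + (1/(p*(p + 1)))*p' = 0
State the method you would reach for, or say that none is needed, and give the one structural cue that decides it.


Best approach: separation of variables — separating collects all p-dependence with the derivative and leaves all u-dependence opposite: variables separate. A Bernoulli substitution applies to this equation as given; separation takes the same equation in its displayed form.


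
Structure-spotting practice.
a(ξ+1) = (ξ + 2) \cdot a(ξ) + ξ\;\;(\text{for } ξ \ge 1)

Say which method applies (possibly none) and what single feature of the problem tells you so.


Method: a summation factor — it is first-order linear but the coefficient ξ + 2 depends on the index, so multiply through by a summation factor to telescope it.


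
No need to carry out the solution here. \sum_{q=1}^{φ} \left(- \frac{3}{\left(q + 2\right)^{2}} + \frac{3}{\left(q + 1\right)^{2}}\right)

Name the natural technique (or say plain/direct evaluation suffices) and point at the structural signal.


Verdict: telescoping — the generic term is a one-step difference of \frac{3}{\left(q + 1\right)^{2}}, so partial sums shortcut to endpoint evaluation.


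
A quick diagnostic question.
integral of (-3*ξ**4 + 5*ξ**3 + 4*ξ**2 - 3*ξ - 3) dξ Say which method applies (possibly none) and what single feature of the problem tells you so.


Best approach: no special technique — the integrand is a sum of constant multiples of powers of ξ — integrate term by term.


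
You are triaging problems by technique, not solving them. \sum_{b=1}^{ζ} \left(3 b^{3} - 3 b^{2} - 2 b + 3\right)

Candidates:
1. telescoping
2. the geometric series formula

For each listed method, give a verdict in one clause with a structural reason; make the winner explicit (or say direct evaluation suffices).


Technique: no special technique — this is bookkeeping, not technique: standard formulas for sums of constant-multiple powers of b apply termwise.
- telescoping — the summand is not presented as a shifted difference — a telescoping rewrite may exist, but the displayed structure does not offer one.
- the geometric series formula: no single multiplier carries one term to the next throughout the sum.


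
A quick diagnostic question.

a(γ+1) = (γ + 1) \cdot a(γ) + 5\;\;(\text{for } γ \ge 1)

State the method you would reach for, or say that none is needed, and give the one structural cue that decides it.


Technique: a summation factor — one-term recursion with variable weight γ + 1 is solved by product normalization, not by root-finding.


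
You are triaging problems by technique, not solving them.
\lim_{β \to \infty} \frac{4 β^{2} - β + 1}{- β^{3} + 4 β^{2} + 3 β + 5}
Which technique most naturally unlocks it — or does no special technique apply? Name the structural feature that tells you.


Technique: dominant-term comparison — divide through by the highest power of β; every lower-order term dies and the dominant terms decide the limit. Differentiating the expression as a single quotient would eventually settle it as well; matching dominant growth settles it immediately.


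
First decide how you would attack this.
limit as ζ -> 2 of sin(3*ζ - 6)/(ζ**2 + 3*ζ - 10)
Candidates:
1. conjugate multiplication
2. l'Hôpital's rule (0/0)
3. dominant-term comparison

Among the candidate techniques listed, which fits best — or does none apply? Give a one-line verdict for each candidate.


Diagnosis: l'Hôpital's rule (0/0) — both numerator and denominator vanish at 2: the genuine 0/0 indeterminate that l'Hôpital exists for. One could equally expand both pieces locally and compare leading terms; the rule does that in one stroke.
- conjugate multiplication — the conjugate move applies to radical differences, which this is not.
- l'Hôpital's rule (0/0): yes, a natural case for it.
- dominant-term comparison — no ranking of term growth rates resolves the limit here.


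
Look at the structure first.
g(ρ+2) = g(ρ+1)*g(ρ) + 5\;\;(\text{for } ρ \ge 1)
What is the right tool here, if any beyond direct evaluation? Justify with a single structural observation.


Verdict: no special technique — once the recursion is nonlinear, characteristic roots, master substitutions, and summation factors are all off the table.


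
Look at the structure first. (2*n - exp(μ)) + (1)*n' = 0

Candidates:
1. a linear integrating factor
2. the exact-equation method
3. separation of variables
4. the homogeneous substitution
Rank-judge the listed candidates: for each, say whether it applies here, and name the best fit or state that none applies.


Technique: a linear integrating factor — first power of n, nonzero forcing: the integrating-factor recipe applies verbatim with p = 2.
- a linear integrating factor: applies; the problem has the shape this method handles.
- the exact-equation method — the cross partial derivatives disagree, so no single potential exists.
- separation of variables: no division isolates the independent variable from the unknown.
- the homogeneous substitution: the slope does not depend on the ratio of the variables alone.


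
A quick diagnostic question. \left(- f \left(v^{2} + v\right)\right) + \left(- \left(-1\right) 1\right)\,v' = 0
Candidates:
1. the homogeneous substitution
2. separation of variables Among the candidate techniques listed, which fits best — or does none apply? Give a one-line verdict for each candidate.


Method: separation of variables — solved for the derivative, the right side splits multiplicatively into a function of each variable alone — divide and integrate each side. This doubles as a Bernoulli equation in the unknown as written; dividing and integrating works on it directly.
- the homogeneous substitution: solved for the derivative, the right side changes under joint scaling of the two variables.
- separation of variables — a fit — the right tool for this form.


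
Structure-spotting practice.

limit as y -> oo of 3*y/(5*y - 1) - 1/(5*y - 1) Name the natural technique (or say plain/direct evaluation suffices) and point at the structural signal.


Best approach: dominant-term comparison — growth-rate triage: the leading powers of y decide the limit, everything else is noise. Viewed as a single quotient this is an ∞/∞ form — an at-infinity application of l'Hôpital's rule would also resolve it; comparing leading growth reads the answer without differentiating.


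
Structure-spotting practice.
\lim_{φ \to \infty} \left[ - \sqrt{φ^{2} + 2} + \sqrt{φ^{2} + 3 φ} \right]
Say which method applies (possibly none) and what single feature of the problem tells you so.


Method: conjugate multiplication — both pieces blow up but their difference is finite; the conjugate trick rationalizes \sqrt{φ^{2} + 3 φ} - \sqrt{φ^{2} + 2}.


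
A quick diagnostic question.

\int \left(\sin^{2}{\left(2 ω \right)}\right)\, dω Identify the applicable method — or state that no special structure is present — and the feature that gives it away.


Method: a trigonometric identity — even powers like \sin^{2}{\left(2 ω \right)} never integrate directly; the half-angle identity lowers the degree first.


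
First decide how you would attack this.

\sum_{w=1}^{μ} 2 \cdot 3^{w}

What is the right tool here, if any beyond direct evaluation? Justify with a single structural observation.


Verdict: the geometric series formula — the ratio of consecutive terms is the constant 3, independent of the index — a geometric sum.


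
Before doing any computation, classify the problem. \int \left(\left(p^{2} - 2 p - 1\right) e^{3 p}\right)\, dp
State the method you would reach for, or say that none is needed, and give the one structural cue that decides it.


Diagnosis: integration by parts — differentiate p^{2} - 2 p - 1, integrate e^{3 p}: each pass lowers the polynomial degree, so parts terminates.


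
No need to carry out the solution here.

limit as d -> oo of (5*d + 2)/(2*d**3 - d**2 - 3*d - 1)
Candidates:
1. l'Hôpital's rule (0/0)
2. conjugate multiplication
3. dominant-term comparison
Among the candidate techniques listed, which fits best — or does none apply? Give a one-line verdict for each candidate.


Diagnosis: dominant-term comparison — as d grows, only the highest-degree terms matter — compare leading terms and read the limit off.
- l'Hôpital's rule (0/0) — viewed as a single quotient this runs to ∞/∞, not the 0/0 clash this candidate addresses; an at-infinity variant of the rule would resolve it, but comparing leading growth reads the answer without differentiating.
- conjugate multiplication — there is no infinity-minus-infinity radical difference to rationalize.
- dominant-term comparison: yes — fits the structure here.


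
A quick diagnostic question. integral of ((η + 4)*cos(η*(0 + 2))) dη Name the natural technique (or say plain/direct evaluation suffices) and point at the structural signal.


Best approach: integration by parts — differentiate η + 4, integrate cos(η*(0 + 2)): each pass lowers the polynomial degree, so parts terminates.


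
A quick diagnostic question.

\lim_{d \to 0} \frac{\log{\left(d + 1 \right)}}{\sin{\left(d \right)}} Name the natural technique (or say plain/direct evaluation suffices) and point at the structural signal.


Diagnosis: l'Hôpital's rule (0/0) — the 0/0 form at 0 is the signature situation for l'Hôpital's rule. Expanding numerator and denominator to first order gives the same value — the rule automates exactly that.


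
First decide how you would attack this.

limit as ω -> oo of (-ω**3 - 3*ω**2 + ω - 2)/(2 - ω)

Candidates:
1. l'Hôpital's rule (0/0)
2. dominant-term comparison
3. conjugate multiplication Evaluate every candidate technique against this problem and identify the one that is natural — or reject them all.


Method: dominant-term comparison — growth-rate triage: the leading powers of ω decide the limit, everything else is noise.
- l'Hôpital's rule (0/0) — no 0/0 form appears: written as one quotient, top and bottom both grow without bound, and the ratio is decided by their leading terms.
- dominant-term comparison: yes, a natural case for it.
- conjugate multiplication: no divergent radical difference is present for a conjugate pair to cancel.


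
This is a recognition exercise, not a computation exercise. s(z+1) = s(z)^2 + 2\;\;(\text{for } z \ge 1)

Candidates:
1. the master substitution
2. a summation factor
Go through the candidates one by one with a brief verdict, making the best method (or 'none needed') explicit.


Verdict: no special technique — this one you iterate or analyze qualitatively: the nonlinearity defeats linear solution methods.
- the master substitution — the recursive argument is a shift of the index, not a fixed fraction of it.
- a summation factor: the recursion is nonlinear — outside the first-order linear family a summation factor addresses.


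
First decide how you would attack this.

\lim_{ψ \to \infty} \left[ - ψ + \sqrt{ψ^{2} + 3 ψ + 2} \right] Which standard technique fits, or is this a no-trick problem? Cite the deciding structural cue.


Verdict: conjugate multiplication — two divergent pieces with a minus sign between them and a radical in the mix: rationalize \sqrt{ψ^{2} + 3 ψ + 2} - ψ before any limit law applies.


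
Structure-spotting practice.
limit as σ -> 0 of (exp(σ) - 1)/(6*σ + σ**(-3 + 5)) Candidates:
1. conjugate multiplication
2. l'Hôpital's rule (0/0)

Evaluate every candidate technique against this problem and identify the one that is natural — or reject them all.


Verdict: l'Hôpital's rule (0/0) — numerator and denominator both vanish at 0 — a genuine 0/0 form, which is exactly when l'Hôpital applies. One could equally expand both pieces locally and compare leading terms; the rule does that in one stroke.
- conjugate multiplication: the conjugate move applies to radical differences, which this is not.
- l'Hôpital's rule (0/0) — yes — fits the structure here.


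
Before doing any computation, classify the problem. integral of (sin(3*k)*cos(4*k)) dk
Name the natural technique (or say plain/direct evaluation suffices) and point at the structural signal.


Technique: a trigonometric identity — two sinusoids at different rates multiply in sin(3*k)*cos(4*k); the product-to-sum identity uncouples them.


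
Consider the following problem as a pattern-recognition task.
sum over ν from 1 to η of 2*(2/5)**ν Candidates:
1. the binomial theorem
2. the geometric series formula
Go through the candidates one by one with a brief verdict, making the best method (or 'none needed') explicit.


Diagnosis: the geometric series formula — term-over-term division gives 2/5 every time — index-free ratio, geometric sum formula applies.
- the binomial theorem — the terms do not reassemble into a binomial power.
- the geometric series formula: yes — fits the structure here.


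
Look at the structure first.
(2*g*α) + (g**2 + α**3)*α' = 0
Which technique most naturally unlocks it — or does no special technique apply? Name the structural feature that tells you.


Best approach: the exact-equation method — equality of cross partials is the green light — assemble the potential function term by term.


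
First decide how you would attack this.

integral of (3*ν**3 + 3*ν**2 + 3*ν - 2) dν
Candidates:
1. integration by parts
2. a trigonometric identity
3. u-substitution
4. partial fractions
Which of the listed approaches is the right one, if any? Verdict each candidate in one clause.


Method: no special technique — the integrand is a sum of constant multiples of powers of ν — integrate term by term.
- integration by parts: splitting off a factor buys nothing — the integrand integrates directly without parts.
- a trigonometric identity — there is no trigonometric structure at all — the integrand carries no sine or cosine to rewrite.
- u-substitution: any workable substitution here is cosmetic — the integrand is already in directly integrable form.
- partial fractions — there is no rational-function structure to decompose.


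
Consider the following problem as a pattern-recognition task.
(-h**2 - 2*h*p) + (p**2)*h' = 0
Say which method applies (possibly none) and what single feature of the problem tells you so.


Verdict: the homogeneous substitution — solved for the derivative, the right side is unchanged under scaling p and h together — it depends only on the ratio h/p, so substitute a single ratio variable. A Bernoulli substitution is a fair alternative on this equation directly; the homogeneous reading takes it as given.


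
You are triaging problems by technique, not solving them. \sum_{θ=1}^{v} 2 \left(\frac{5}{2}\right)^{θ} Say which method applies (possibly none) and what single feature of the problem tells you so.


Technique: the geometric series formula — each term is \frac{5}{2} times the previous one, so the geometric-series formula applies directly.


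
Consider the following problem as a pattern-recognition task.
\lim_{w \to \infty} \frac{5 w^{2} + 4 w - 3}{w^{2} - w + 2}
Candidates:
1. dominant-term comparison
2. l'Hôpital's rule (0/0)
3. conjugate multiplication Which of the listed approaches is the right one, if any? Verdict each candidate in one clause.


Best approach: dominant-term comparison — growth-rate triage: the leading powers of w decide the limit, everything else is noise.
- dominant-term comparison — applies; the problem has the shape this method handles.
- l'Hôpital's rule (0/0): as a single quotient the expression runs to ∞/∞ at the limit point — an at-infinity form of the rule would apply, though the leading-growth comparison is the direct reading.
- conjugate multiplication — the conjugate move applies to radical differences, which this is not.


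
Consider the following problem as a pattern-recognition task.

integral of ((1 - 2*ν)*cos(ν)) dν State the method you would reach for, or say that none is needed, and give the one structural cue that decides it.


Verdict: integration by parts — 1 - 2*ν dies after finitely many derivatives while cos(ν) cycles under integration — the tabular/parts setup.


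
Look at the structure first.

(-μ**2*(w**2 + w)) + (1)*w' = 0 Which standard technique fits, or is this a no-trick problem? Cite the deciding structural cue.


Diagnosis: separation of variables — a product of single-variable factors, μ**2 and w**2 + w — the textbook separable form. This doubles as a Bernoulli equation in the unknown as written; dividing and integrating works on it directly.


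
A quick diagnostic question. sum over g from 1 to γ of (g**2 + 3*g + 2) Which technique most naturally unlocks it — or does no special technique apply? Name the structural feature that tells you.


Diagnosis: no special technique — the summand is a plain polynomial in g (expanding first if it arrives factored); standard power-sum formulas evaluate it term by term.


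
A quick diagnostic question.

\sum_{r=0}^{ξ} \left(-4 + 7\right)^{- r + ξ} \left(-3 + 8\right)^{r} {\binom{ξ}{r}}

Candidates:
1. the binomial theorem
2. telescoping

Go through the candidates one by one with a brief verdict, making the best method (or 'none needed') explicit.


Technique: the binomial theorem — {\binom{ξ}{r}} weighting matched powers of (-3 + 8) and (-4 + 7) is the expanded form of ((-3 + 8) + (-4 + 7))^ξ — fold it back up.
- the binomial theorem: a fit — the right tool for this form.
- telescoping — as presented, consecutive terms share no shifted copy to cancel against — no rewrite is on display to change that.


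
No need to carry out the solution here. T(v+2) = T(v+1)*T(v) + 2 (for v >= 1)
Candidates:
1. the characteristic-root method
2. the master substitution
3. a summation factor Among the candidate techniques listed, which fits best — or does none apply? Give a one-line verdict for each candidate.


Best approach: no special technique — nonlinear feedback in the recursion rules out every root- or factor-based technique.
- the characteristic-root method — the recursion is nonlinear in the sequence values, so no linear-modes ansatz applies.
- the master substitution: the recursion shifts the index rather than dividing it.
- a summation factor — no summation factor applies — the rule is not linear in the sequence values.


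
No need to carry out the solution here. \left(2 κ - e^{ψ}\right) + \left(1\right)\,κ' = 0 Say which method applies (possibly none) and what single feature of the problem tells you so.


Method: a linear integrating factor — linear in the unknown with genuine forcing: multiply through by the exponential of the integrated coefficient and the left side closes into one derivative.


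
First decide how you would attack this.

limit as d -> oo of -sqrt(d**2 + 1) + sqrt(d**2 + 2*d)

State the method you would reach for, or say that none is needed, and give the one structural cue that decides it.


Method: conjugate multiplication — turning the difference into a conjugate-rationalized ratio makes the limit readable.


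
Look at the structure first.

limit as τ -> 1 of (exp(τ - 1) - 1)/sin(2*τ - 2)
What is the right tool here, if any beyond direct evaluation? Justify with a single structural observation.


Technique: l'Hôpital's rule (0/0) — both numerator and denominator vanish at 1: the genuine 0/0 indeterminate that l'Hôpital exists for. The standard small-argument limits would also carry it; the rule is the systematic route.


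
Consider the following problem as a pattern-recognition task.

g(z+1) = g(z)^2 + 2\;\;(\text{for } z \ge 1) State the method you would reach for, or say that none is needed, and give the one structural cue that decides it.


Best approach: no special technique — no ansatz, no master substitution, no summation factor survives the nonlinearity here.


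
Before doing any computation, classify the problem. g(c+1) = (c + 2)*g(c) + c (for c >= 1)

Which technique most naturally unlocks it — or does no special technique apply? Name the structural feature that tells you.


Technique: a summation factor — because the multiplier c + 2 is index-dependent, divide through by its running product and sum the resulting differences.


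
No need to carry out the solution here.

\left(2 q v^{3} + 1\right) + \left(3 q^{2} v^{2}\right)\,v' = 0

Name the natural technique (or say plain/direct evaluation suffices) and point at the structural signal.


Diagnosis: the exact-equation method — equality of cross partials is the green light — assemble the potential function term by term.


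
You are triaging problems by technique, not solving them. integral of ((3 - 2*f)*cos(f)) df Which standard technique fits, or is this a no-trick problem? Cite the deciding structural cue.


Verdict: integration by parts — differentiate 3 - 2*f, integrate cos(f): each pass lowers the polynomial degree, so parts terminates.


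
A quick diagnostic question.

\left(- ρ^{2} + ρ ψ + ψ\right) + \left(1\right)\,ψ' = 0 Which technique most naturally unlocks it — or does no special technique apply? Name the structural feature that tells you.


Diagnosis: a linear integrating factor — the unknown enters only to the first power against a nonzero forcing term — the integrating-factor template applies directly.


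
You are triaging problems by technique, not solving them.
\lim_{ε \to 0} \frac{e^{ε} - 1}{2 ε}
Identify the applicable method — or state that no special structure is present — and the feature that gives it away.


Verdict: l'Hôpital's rule (0/0) — numerator and denominator both vanish at 0 — a genuine 0/0 form, which is exactly when l'Hôpital applies. A first-order expansion at the point is an equally standard path; the rule packages it.


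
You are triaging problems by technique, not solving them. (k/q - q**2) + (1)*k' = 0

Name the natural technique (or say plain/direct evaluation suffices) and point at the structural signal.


Diagnosis: a linear integrating factor — the unknown enters only to the first power against a nonzero forcing term — the integrating-factor template applies directly.


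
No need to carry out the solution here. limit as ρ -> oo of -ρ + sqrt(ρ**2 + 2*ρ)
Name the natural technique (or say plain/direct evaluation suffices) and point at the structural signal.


Technique: conjugate multiplication — this difference gives up after one conjugate multiplication — the radical structure cancels against its conjugate.


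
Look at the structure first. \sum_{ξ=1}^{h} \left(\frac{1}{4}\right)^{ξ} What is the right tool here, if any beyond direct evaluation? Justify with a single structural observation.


Verdict: the geometric series formula — each summand is the previous one scaled by \frac{1}{4}; that constant multiplier is itself the geometric structure.


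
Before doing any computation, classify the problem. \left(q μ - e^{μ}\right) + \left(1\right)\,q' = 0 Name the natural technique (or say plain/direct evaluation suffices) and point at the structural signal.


Method: a linear integrating factor — first power of q, nonzero forcing: the integrating-factor recipe applies verbatim with p = μ.


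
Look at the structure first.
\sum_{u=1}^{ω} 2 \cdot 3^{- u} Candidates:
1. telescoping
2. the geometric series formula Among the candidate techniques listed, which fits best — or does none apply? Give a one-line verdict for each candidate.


Verdict: the geometric series formula — consecutive terms stand in a fixed index-free ratio — the geometric sum formula closes it.
- telescoping: the terms as presented offer no neighboring cancellation — a telescoping rewrite may exist, but the displayed structure does not hand one over.
- the geometric series formula — a fit — the right tool for this form.


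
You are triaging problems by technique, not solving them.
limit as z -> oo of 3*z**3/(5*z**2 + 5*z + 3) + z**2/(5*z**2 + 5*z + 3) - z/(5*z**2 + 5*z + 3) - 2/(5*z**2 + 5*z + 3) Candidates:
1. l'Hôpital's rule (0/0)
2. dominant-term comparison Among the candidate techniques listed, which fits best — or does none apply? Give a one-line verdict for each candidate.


Best approach: dominant-term comparison — growth-rate triage: the leading powers of z decide the limit, everything else is noise.
- l'Hôpital's rule (0/0) — no 0/0 form appears: written as one quotient, top and bottom both grow without bound, and the ratio is decided by their leading terms.
- dominant-term comparison — yes — fits the structure here.


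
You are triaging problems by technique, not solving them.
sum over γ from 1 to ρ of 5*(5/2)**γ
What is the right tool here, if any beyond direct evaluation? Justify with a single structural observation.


Diagnosis: the geometric series formula — each term is 5/2 times the previous one, so the geometric-series formula applies directly.


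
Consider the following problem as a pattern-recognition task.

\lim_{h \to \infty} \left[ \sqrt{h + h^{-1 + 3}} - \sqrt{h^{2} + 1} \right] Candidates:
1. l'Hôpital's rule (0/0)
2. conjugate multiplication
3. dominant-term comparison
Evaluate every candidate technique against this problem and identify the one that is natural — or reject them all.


Technique: conjugate multiplication — infinity minus infinity with a radical in play — multiply by the conjugate so the divergences of \sqrt{h + h^{-1 + 3}} and \sqrt{h^{2} + 1} annihilate.
- l'Hôpital's rule (0/0) — substitution produces ∞ − ∞ rather than a vanishing quotient; the rule needs a 0/0 ratio to act on.
- conjugate multiplication — yes, a natural case for it.
- dominant-term comparison: this limit is not decided by comparing polynomial growth at infinity.


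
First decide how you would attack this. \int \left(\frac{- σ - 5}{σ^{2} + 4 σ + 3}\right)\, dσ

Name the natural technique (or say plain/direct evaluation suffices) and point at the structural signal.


Diagnosis: partial fractions — the denominator σ^{2} + 4 σ + 3 factors, so the quotient decomposes into elementary partial fractions term by term.


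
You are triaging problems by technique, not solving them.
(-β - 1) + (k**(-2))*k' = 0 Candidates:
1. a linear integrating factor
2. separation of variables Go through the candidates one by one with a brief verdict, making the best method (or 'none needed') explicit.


Best approach: separation of variables — one side of the product carries the independent variable, the other the unknown — the textbook separation shape.
- a linear integrating factor — a nonlinear term in the unknown puts this outside the integrating-factor template.
- separation of variables — applicable, and directly so.


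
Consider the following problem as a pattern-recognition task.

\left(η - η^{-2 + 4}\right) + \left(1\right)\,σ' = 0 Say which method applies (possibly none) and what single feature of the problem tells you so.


Method: no special technique — the slope is a pure function of η; integrate both sides and be done.


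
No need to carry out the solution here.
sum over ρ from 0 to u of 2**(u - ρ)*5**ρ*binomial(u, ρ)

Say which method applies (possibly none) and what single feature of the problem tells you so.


Technique: the binomial theorem — terms weighting binomial(u, ρ) against matched powers of 5 and 2 reassemble into (5 + 2)^u by the binomial theorem.


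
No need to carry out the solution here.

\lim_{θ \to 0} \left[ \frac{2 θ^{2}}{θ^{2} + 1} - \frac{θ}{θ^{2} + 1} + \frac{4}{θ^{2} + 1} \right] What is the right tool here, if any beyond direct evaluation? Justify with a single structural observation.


Technique: no special technique — the expression is continuous at 0 — substitute and evaluate; no indeterminate form appears.


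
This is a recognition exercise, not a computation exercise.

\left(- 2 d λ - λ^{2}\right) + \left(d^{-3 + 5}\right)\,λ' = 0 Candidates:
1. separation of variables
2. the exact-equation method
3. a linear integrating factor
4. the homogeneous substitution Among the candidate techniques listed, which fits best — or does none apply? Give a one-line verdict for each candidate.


Best approach: the homogeneous substitution — the slope's numerator and denominator share total degree; set v = λ/d and the equation drops to separable form. A Bernoulli substitution is a fair alternative on this equation directly; the homogeneous reading takes it as given.
- separation of variables — no division isolates the independent variable from the unknown.
- the exact-equation method — the mixed partial derivatives differ, so the left side is not a total differential.
- a linear integrating factor — a nonlinear term in the unknown puts this outside the integrating-factor template.
- the homogeneous substitution — applicable, and directly so.


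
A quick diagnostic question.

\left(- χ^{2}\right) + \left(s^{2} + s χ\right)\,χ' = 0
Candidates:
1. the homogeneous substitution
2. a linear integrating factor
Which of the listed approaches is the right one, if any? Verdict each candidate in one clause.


Method: the homogeneous substitution — scaling s and χ together leaves the slope fixed — it depends only on χ/s, so substitute the ratio. With the right rearrangement (exchanging the roles of the variables where needed), this also fits a Bernoulli template; the homogeneous substitution reads the structure directly.
- the homogeneous substitution: yes, a natural case for it.
- a linear integrating factor: a nonlinear term in the unknown puts this outside the integrating-factor template.


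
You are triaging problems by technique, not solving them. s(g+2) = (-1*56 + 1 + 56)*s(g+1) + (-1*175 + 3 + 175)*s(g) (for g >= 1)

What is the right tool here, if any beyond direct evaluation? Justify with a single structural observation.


Technique: the characteristic-root method — try a geometric ansatz r^g: constant coefficients turn the recurrence into one polynomial equation in r.


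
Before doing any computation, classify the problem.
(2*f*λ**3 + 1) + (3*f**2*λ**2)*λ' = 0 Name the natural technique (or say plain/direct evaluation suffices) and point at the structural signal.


Best approach: the exact-equation method — the compatibility test passes: the λ-derivative of 2*f*λ**3 + 1 matches the f-derivative of 3*f**2*λ**2, so integrate a potential.


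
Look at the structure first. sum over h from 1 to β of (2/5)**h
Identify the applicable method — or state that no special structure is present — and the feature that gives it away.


Best approach: the geometric series formula — each summand is the previous one scaled by 2/5; that constant multiplier is itself the geometric structure.


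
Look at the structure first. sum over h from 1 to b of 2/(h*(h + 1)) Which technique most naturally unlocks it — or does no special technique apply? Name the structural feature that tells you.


Technique: telescoping — poles of 2/(h*(h + 1)) differ by an integer, the telltale of a telescoping partial-fraction sum.


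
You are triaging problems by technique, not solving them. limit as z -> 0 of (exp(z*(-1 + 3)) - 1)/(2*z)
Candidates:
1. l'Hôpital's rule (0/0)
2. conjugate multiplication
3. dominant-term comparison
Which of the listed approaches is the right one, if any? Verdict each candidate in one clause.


Best approach: l'Hôpital's rule (0/0) — numerator and denominator both vanish at 0 — a genuine 0/0 form, which is exactly when l'Hôpital applies. Known elementary limits would finish this too — the rule just bypasses the case analysis.
- l'Hôpital's rule (0/0) — yes — fits the structure here.
- conjugate multiplication: there is no infinity-minus-infinity radical difference to rationalize.
- dominant-term comparison: this limit is not decided by comparing polynomial growth at infinity.


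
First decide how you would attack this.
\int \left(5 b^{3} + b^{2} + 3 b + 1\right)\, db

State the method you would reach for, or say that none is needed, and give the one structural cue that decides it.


Method: no special technique — scan for structure and find none: constant multiples of powers of b, integrate directly.


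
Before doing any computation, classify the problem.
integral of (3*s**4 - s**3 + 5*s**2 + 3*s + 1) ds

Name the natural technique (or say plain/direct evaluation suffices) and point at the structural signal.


Best approach: no special technique — the integrand is a sum of constant multiples of powers of s — integrate term by term.


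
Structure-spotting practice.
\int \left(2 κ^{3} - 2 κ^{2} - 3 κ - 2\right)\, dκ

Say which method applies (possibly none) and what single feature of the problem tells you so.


Method: no special technique — the integrand is a sum of constant multiples of powers of κ — integrate term by term.


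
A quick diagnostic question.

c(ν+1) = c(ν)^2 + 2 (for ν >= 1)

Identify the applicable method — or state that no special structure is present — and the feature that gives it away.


Diagnosis: no special technique — each new value is a nonlinear function of earlier ones — scaling arguments and superposition both fail.


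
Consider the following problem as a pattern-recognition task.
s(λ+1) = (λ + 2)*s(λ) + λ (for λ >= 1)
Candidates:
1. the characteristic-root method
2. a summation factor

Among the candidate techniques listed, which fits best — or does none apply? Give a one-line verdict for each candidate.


Verdict: a summation factor — because the multiplier λ + 2 is index-dependent, divide through by its running product and sum the resulting differences.
- the characteristic-root method: the coefficients vary with the index, breaking the constant-coefficient structure the method needs.
- a summation factor: a fit — the right tool for this form.


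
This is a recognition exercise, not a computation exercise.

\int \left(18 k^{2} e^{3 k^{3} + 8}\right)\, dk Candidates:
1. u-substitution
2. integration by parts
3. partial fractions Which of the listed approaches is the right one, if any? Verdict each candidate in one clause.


Method: u-substitution — collected, the integrand has one factor that is, up to a constant, the derivative of an inner expression the rest depends on — substitute for that inner expression.
- u-substitution — a fit — the right tool for this form.
- integration by parts — a polynomial factor is present, but its partner is not an exp, sine, or cosine of a degree-1 argument, nor a logarithm.
- partial fractions: there is no rational-function structure to decompose.


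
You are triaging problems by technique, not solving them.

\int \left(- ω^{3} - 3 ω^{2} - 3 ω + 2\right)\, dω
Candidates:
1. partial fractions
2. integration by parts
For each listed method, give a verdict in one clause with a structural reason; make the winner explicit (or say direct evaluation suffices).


Diagnosis: no special technique — the integrand is a sum of constant multiples of powers of ω — integrate term by term.
- partial fractions: the expression is not a ratio of polynomials that decomposes further.
- integration by parts — parts would only shuffle a directly integrable integrand.


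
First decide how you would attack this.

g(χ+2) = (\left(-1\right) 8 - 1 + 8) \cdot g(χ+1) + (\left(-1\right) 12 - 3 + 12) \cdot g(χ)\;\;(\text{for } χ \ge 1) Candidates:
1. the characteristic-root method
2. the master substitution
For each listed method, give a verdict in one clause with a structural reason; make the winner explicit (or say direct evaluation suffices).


Technique: the characteristic-root method — no index-dependence in the weights and nothing inhomogeneous: classic characteristic-equation setup.
- the characteristic-root method: yes — fits the structure here.
- the master substitution — no fixed divisor shrinks the index between calls.


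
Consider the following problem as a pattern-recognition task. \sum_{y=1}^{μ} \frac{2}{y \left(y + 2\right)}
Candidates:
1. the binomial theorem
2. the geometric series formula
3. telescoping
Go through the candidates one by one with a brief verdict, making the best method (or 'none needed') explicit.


Verdict: telescoping — \frac{2}{y \left(y + 2\right)} hides a difference of shifted reciprocals — decompose it and the middle of the sum vanishes.
- the binomial theorem: the summand does not match any term pattern of an expanded binomial power.
- the geometric series formula — there is no constant term-to-term ratio.
- telescoping — yes — fits the structure here.
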